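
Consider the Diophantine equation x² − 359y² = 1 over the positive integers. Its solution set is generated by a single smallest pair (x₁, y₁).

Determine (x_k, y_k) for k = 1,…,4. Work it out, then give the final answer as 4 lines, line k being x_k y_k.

√359 = [18; 1,17,1,36, …], period ℓ=4 (even) → k=3
step 0: (18, 1)  from 18·(1,0) + (0,1)
step 1: (19, 1)  from 1·(18,1) + (1,0)
step 2: (341, 18)  from 17·(19,1) + (18,1)
step 3: (360, 19)  from 1·(341,18) + (19,1)
fundamental: x₁=360, y₁=19  (since 129600 − 359·361 = 1)
(360+19√359)^2 = 259199 + 13680√359
(360+19√359)^3 = 186622920 + 9849581√359
(360+19√359)^4 = 134368243201 + 7091684640√359

360 19
259199 13680
186622920 9849581
134368243201 7091684640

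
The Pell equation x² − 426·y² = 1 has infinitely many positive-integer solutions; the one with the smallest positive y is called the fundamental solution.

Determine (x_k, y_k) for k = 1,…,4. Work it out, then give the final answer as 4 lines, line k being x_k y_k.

88751 4300
15753480001 763258600
2796274207048751 135479928012900
496344264283813920001 24047958181382517200

√426 = [20; 1,1,1,3,2,6,2,3,1,1,1,40, …], period ℓ=12 (even) → k=11
k=0  a_k=20  p_k/q_k = 20/1
k=1  a_k=1  p_k/q_k = 21/1
k=2  a_k=1  p_k/q_k = 41/2
k=3  a_k=1  p_k/q_k = 62/3
k=4  a_k=3  p_k/q_k = 227/11
k=5  a_k=2  p_k/q_k = 516/25
…
k=7  a_k=2  p_k/q_k = 7162/347
k=8  a_k=3  p_k/q_k = 24809/1202
k=9  a_k=1  p_k/q_k = 31971/1549
k=10  a_k=1  p_k/q_k = 56780/2751
k=11  a_k=1  p_k/q_k = 88751/4300
→ (88751, 4300).  Check: 88751²=7876740001, 426·4300²=7876740000, difference 1.
k=2:  x_2 = 88751·88751+426·4300·4300 = 15753480001,  y_2 = 88751·4300+4300·88751 = 763258600
k=3:  x_3 = 88751·15753480001+426·4300·763258600 = 2796274207048751,  y_3 = 88751·763258600+4300·15753480001 = 135479928012900
k=4:  x_4 = 88751·2796274207048751+426·4300·135479928012900 = 496344264283813920001,  y_4 = 88751·135479928012900+4300·2796274207048751 = 24047958181382517200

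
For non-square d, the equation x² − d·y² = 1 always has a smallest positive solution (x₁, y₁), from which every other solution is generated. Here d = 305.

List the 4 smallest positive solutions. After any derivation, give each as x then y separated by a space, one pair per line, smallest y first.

489 28
478241 27384
467719209 26781524
457428908161 26192303088

[17; 2,6,2,34] for √305; ℓ=4 ⇒ convergent index 3
i=0: a=17 ⇒ p=17, q=1
i=1: a=2 ⇒ p=35, q=2
i=2: a=6 ⇒ p=227, q=13
i=3: a=2 ⇒ p=489, q=28
(x₁, y₁) = (489, 28);  489² − 305·28² = 1 ✓
n=2: (489,28)∘(489,28) = (489·489+305·28·28, 489·28+28·489) = (478241,27384)
n=3: (478241,27384)∘(489,28) = (489·478241+305·28·27384, 489·27384+28·478241) = (467719209,26781524)
n=4: (467719209,26781524)∘(489,28) = (489·467719209+305·28·26781524, 489·26781524+28·467719209) = (457428908161,26192303088)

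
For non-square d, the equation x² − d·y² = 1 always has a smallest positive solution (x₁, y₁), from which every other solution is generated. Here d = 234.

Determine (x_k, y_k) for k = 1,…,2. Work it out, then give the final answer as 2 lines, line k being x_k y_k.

5201 340
54100801 3536680

[15; 3,2,1,2,1,2,3,30] for √234; ℓ=8 ⇒ convergent index 7
step 0: (15, 1)  from 15·(1,0) + (0,1)
…
step 3: (153, 10)  from 1·(107,7) + (46,3)
…
step 5: (566, 37)  from 1·(413,27) + (153,10)
step 6: (1545, 101)  from 2·(566,37) + (413,27)
step 7: (5201, 340)  from 3·(1545,101) + (566,37)
(x₁, y₁) = (5201, 340);  5201² − 234·340² = 1 ✓
k=2:  x_2 = 5201·5201+234·340·340 = 54100801,  y_2 = 5201·340+340·5201 = 3536680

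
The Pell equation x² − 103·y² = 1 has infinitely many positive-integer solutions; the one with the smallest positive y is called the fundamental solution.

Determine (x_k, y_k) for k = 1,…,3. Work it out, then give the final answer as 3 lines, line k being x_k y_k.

227528 22419
103537981567 10201900464
47115579739725224 4642436017523565

d=103: √d = [10; 6,1,2,1,1,9,1,1,2,1,6,20] (ℓ=12, even), read p_11/q_11
step 0: (10, 1)  from 10·(1,0) + (0,1)
step 1: (61, 6)  from 6·(10,1) + (1,0)
…
step 5: (477, 47)  from 1·(274,27) + (203,20)
…
step 10: (33877, 3338)  from 1·(24266,2391) + (9611,947)
step 11: (227528, 22419)  from 6·(33877,3338) + (24266,2391)
fundamental: x₁=227528, y₁=22419  (since 51768990784 − 103·502611561 = 1)
n=2: (227528,22419)∘(227528,22419) = (227528·227528+103·22419·22419, 227528·22419+22419·227528) = (103537981567,10201900464)
n=3: (103537981567,10201900464)∘(227528,22419) = (227528·103537981567+103·22419·10201900464, 227528·10201900464+22419·103537981567) = (47115579739725224,4642436017523565)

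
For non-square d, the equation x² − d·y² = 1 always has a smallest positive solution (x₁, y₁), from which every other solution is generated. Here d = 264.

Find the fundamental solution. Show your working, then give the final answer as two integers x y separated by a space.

√264 → a₀=16, period (4,32); ℓ=2 even so k=1
a_0=16:  p_0=16·1+0=16,  q_0=16·0+1=1
a_1=4:  p_1=4·16+1=65,  q_1=4·1+0=4
→ (65, 4).  Check: 65²=4225, 264·4²=4224, difference 1.

65 4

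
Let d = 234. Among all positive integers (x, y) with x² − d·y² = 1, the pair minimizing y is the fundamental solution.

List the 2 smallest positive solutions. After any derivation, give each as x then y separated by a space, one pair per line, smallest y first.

5201 340
54100801 3536680

√234 → a₀=15, period (3,2,1,2,1,2,3,30); ℓ=8 even so k=7
a_0=15:  p_0=15·1+0=15,  q_0=15·0+1=1
a_1=3:  p_1=3·15+1=46,  q_1=3·1+0=3
…
a_3=1:  p_3=1·107+46=153,  q_3=1·7+3=10
a_4=2:  p_4=2·153+107=413,  q_4=2·10+7=27
a_5=1:  p_5=1·413+153=566,  q_5=1·27+10=37
a_6=2:  p_6=2·566+413=1545,  q_6=2·37+27=101
a_7=3:  p_7=3·1545+566=5201,  q_7=3·101+37=340
(x₁, y₁) = (5201, 340);  5201² − 234·340² = 1 ✓
(5201+340√234)^2 = 54100801 + 3536680√234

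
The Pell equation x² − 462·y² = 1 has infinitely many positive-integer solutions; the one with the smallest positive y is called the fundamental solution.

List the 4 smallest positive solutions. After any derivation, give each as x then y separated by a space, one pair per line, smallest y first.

43 2
3697 172
317899 14790
27335617 1271768

√462 = [21; 2,42, …], period ℓ=2 (even) → k=1
a_0=21:  p_0=21·1+0=21,  q_0=21·0+1=1
a_1=2:  p_1=2·21+1=43,  q_1=2·1+0=2
→ (43, 2).  Check: 43²=1849, 462·2²=1848, difference 1.
k=2:  x_2 = 43·43+462·2·2 = 3697,  y_2 = 43·2+2·43 = 172
k=3:  x_3 = 43·3697+462·2·172 = 317899,  y_3 = 43·172+2·3697 = 14790
k=4:  x_4 = 43·317899+462·2·14790 = 27335617,  y_4 = 43·14790+2·317899 = 1271768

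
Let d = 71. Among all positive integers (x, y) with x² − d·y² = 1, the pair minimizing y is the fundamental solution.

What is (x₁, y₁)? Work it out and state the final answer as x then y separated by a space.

3480 413

√71 → a₀=8, period (2,2,1,7,1,2,2,16); ℓ=8 even so k=7
i=0: a=8 ⇒ p=8, q=1
i=1: a=2 ⇒ p=17, q=2
i=2: a=2 ⇒ p=42, q=5
…
i=4: a=7 ⇒ p=455, q=54
i=5: a=1 ⇒ p=514, q=61
i=6: a=2 ⇒ p=1483, q=176
i=7: a=2 ⇒ p=3480, q=413
fundamental: x₁=3480, y₁=413  (since 12110400 − 71·170569 = 1)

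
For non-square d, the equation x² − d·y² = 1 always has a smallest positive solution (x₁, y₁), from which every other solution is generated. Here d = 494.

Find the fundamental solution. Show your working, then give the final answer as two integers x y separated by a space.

73035 3286

√494 = [22; 4,2,2,1,2,1,2,2,4,44, …], period ℓ=10 (even) → k=9
step 0: (22, 1)  from 22·(1,0) + (0,1)
step 1: (89, 4)  from 4·(22,1) + (1,0)
step 2: (200, 9)  from 2·(89,4) + (22,1)
…
step 5: (1867, 84)  from 2·(689,31) + (489,22)
…
step 7: (6979, 314)  from 2·(2556,115) + (1867,84)
step 8: (16514, 743)  from 2·(6979,314) + (2556,115)
step 9: (73035, 3286)  from 4·(16514,743) + (6979,314)
(x₁, y₁) = (73035, 3286);  73035² − 494·3286² = 1 ✓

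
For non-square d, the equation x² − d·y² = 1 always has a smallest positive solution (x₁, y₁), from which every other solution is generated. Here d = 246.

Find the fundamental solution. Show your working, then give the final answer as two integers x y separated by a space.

√246 → a₀=15, period (1,2,5,1,14,1,5,2,1,30); ℓ=10 even so k=9
a_0=15:  p_0=15·1+0=15,  q_0=15·0+1=1
a_1=1:  p_1=1·15+1=16,  q_1=1·1+0=1
…
a_5=14:  p_5=14·298+251=4423,  q_5=14·19+16=282
…
a_8=2:  p_8=2·28028+4721=60777,  q_8=2·1787+301=3875
a_9=1:  p_9=1·60777+28028=88805,  q_9=1·3875+1787=5662
→ (88805, 5662).  Check: 88805²=7886328025, 246·5662²=7886328024, difference 1.

88805 5662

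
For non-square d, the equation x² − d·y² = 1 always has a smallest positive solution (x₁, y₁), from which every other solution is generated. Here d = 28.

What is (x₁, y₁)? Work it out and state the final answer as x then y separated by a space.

127 24

[5; 3,2,3,10] for √28; ℓ=4 ⇒ convergent index 3
a_0=5:  p_0=5·1+0=5,  q_0=5·0+1=1
a_1=3:  p_1=3·5+1=16,  q_1=3·1+0=3
a_2=2:  p_2=2·16+5=37,  q_2=2·3+1=7
a_3=3:  p_3=3·37+16=127,  q_3=3·7+3=24
fundamental: x₁=127, y₁=24  (since 16129 − 28·576 = 1)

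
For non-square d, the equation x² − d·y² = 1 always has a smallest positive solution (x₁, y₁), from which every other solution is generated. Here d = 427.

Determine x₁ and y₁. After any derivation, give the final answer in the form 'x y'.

[20; 1,1,1,40] for √427; ℓ=4 ⇒ convergent index 3
a_0=20:  p_0=20·1+0=20,  q_0=20·0+1=1
a_1=1:  p_1=1·20+1=21,  q_1=1·1+0=1
a_2=1:  p_2=1·21+20=41,  q_2=1·1+1=2
a_3=1:  p_3=1·41+21=62,  q_3=1·2+1=3
fundamental: x₁=62, y₁=3  (since 3844 − 427·9 = 1)

62 3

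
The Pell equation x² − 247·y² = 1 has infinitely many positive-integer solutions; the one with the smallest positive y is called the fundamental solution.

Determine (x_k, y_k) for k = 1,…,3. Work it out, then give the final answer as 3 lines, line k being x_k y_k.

85292 5427
14549450527 925759368
2481903468612476 157919736025485

√247 → a₀=15, period (1,2,1,1,9,1,9,1,1,2,1,30); ℓ=12 even so k=11
a_0=15:  p_0=15·1+0=15,  q_0=15·0+1=1
a_1=1:  p_1=1·15+1=16,  q_1=1·1+0=1
a_2=2:  p_2=2·16+15=47,  q_2=2·1+1=3
…
a_4=1:  p_4=1·63+47=110,  q_4=1·4+3=7
a_5=9:  p_5=9·110+63=1053,  q_5=9·7+4=67
…
a_7=9:  p_7=9·1163+1053=11520,  q_7=9·74+67=733
a_8=1:  p_8=1·11520+1163=12683,  q_8=1·733+74=807
a_9=1:  p_9=1·12683+11520=24203,  q_9=1·807+733=1540
a_10=2:  p_10=2·24203+12683=61089,  q_10=2·1540+807=3887
a_11=1:  p_11=1·61089+24203=85292,  q_11=1·3887+1540=5427
→ (85292, 5427).  Check: 85292²=7274725264, 247·5427²=7274725263, difference 1.
k=2:  x_2 = 85292·85292+247·5427·5427 = 14549450527,  y_2 = 85292·5427+5427·85292 = 925759368
k=3:  x_3 = 85292·14549450527+247·5427·925759368 = 2481903468612476,  y_3 = 85292·925759368+5427·14549450527 = 157919736025485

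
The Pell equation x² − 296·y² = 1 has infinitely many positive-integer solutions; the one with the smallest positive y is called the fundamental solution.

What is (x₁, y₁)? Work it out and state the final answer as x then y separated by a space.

3699 215

d=296: √d = [17; 4,1,7,1,4,34] (ℓ=6, even), read p_5/q_5
step 0: (17, 1)  from 17·(1,0) + (0,1)
step 1: (69, 4)  from 4·(17,1) + (1,0)
step 2: (86, 5)  from 1·(69,4) + (17,1)
step 3: (671, 39)  from 7·(86,5) + (69,4)
step 4: (757, 44)  from 1·(671,39) + (86,5)
step 5: (3699, 215)  from 4·(757,44) + (671,39)
fundamental: x₁=3699, y₁=215  (since 13682601 − 296·46225 = 1)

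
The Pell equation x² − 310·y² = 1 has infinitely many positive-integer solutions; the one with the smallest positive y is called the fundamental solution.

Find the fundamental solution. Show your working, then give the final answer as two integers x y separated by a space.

848719 48204

d=310: √d = [17; 1,1,1,1,5,…,1,1,34] (ℓ=16, even), read p_15/q_15
k=0  a_k=17  p_k/q_k = 17/1
…
k=2  a_k=1  p_k/q_k = 35/2
…
k=4  a_k=1  p_k/q_k = 88/5
k=5  a_k=5  p_k/q_k = 493/28
…
k=10  a_k=3  p_k/q_k = 28928/1643
k=11  a_k=5  p_k/q_k = 152387/8655
k=12  a_k=1  p_k/q_k = 181315/10298
…
k=14  a_k=1  p_k/q_k = 515017/29251
k=15  a_k=1  p_k/q_k = 848719/48204
(x₁, y₁) = (848719, 48204);  848719² − 310·48204² = 1 ✓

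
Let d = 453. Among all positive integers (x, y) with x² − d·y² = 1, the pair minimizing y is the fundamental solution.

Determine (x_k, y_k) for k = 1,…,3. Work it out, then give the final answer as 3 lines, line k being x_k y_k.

1653751 77700
5469784740001 256992905400
18091323967121133751 850004548596233100

d=453: √d = [21; 3,1,1,10,14,10,1,1,3,42] (ℓ=10, even), read p_9/q_9
i=0: a=21 ⇒ p=21, q=1
…
i=2: a=1 ⇒ p=85, q=4
i=3: a=1 ⇒ p=149, q=7
i=4: a=10 ⇒ p=1575, q=74
…
i=6: a=10 ⇒ p=223565, q=10504
i=7: a=1 ⇒ p=245764, q=11547
i=8: a=1 ⇒ p=469329, q=22051
i=9: a=3 ⇒ p=1653751, q=77700
→ (1653751, 77700).  Check: 1653751²=2734892370001, 453·77700²=2734892370000, difference 1.
(1653751+77700√453)^2 = 5469784740001 + 256992905400√453
(1653751+77700√453)^3 = 18091323967121133751 + 850004548596233100√453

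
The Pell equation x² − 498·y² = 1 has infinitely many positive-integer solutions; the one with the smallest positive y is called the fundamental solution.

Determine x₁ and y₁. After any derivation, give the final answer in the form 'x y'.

√498 → a₀=22, period (3,6,22,6,3,44); ℓ=6 even so k=5
a_0=22:  p_0=22·1+0=22,  q_0=22·0+1=1
a_1=3:  p_1=3·22+1=67,  q_1=3·1+0=3
a_2=6:  p_2=6·67+22=424,  q_2=6·3+1=19
…
a_4=6:  p_4=6·9395+424=56794,  q_4=6·421+19=2545
a_5=3:  p_5=3·56794+9395=179777,  q_5=3·2545+421=8056
fundamental: x₁=179777, y₁=8056  (since 32319769729 − 498·64899136 = 1)

179777 8056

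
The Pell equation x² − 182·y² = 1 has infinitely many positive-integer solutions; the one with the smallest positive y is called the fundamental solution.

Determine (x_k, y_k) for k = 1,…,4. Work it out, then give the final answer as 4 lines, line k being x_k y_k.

27 2
1457 108
78651 5830
4245697 314712

√182 = [13; 2,26, …], period ℓ=2 (even) → k=1
a_0=13:  p_0=13·1+0=13,  q_0=13·0+1=1
a_1=2:  p_1=2·13+1=27,  q_1=2·1+0=2
(x₁, y₁) = (27, 2);  27² − 182·2² = 1 ✓
(27+2√182)^2 = 1457 + 108√182
(27+2√182)^3 = 78651 + 5830√182
(27+2√182)^4 = 4245697 + 314712√182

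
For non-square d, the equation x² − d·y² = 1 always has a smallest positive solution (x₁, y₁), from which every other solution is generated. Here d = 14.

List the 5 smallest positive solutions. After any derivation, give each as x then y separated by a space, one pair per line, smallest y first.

15 4
449 120
13455 3596
403201 107760
12082575 3229204

[3; 1,2,1,6] for √14; ℓ=4 ⇒ convergent index 3
i=0: a=3 ⇒ p=3, q=1
i=1: a=1 ⇒ p=4, q=1
i=2: a=2 ⇒ p=11, q=3
i=3: a=1 ⇒ p=15, q=4
fundamental: x₁=15, y₁=4  (since 225 − 14·16 = 1)
n=2: (15,4)∘(15,4) = (15·15+14·4·4, 15·4+4·15) = (449,120)
n=3: (449,120)∘(15,4) = (15·449+14·4·120, 15·120+4·449) = (13455,3596)
n=4: (13455,3596)∘(15,4) = (15·13455+14·4·3596, 15·3596+4·13455) = (403201,107760)
n=5: (403201,107760)∘(15,4) = (15·403201+14·4·107760, 15·107760+4·403201) = (12082575,3229204)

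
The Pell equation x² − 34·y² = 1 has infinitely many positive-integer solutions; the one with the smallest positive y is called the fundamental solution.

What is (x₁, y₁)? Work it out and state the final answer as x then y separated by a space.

35 6

d=34: √d = [5; 1,4,1,10] (ℓ=4, even), read p_3/q_3
step 0: (5, 1)  from 5·(1,0) + (0,1)
…
step 2: (29, 5)  from 4·(6,1) + (5,1)
step 3: (35, 6)  from 1·(29,5) + (6,1)
→ (35, 6).  Check: 35²=1225, 34·6²=1224, difference 1.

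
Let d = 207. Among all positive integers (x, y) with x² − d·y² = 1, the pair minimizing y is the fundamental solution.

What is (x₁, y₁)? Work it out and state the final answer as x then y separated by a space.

d=207: √d = [14; 2,1,1,2,1,1,2,28] (ℓ=8, even), read p_7/q_7
i=0: a=14 ⇒ p=14, q=1
…
i=3: a=1 ⇒ p=72, q=5
…
i=6: a=1 ⇒ p=446, q=31
i=7: a=2 ⇒ p=1151, q=80
→ (1151, 80).  Check: 1151²=1324801, 207·80²=1324800, difference 1.

1151 80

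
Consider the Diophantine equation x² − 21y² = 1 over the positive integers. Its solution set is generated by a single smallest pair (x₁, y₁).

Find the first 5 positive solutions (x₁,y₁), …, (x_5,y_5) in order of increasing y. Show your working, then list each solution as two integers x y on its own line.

d=21: √d = [4; 1,1,2,1,1,8] (ℓ=6, even), read p_5/q_5
k=0  a_k=4  p_k/q_k = 4/1
…
k=3  a_k=2  p_k/q_k = 23/5
k=4  a_k=1  p_k/q_k = 32/7
k=5  a_k=1  p_k/q_k = 55/12
→ (55, 12).  Check: 55²=3025, 21·12²=3024, difference 1.
(55+12√21)^2 = 6049 + 1320√21
(55+12√21)^3 = 665335 + 145188√21
(55+12√21)^4 = 73180801 + 15969360√21
(55+12√21)^5 = 8049222775 + 1756484412√21

55 12
6049 1320
665335 145188
73180801 15969360
8049222775 1756484412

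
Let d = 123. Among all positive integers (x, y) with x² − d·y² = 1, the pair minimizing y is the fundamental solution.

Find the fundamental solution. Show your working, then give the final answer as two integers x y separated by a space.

122 11

√123 = [11; 11,22, …], period ℓ=2 (even) → k=1
a_0=11:  p_0=11·1+0=11,  q_0=11·0+1=1
a_1=11:  p_1=11·11+1=122,  q_1=11·1+0=11
→ (122, 11).  Check: 122²=14884, 123·11²=14883, difference 1.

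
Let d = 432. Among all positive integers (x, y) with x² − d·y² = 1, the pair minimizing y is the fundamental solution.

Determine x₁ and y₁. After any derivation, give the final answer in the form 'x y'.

1351 65

d=432: √d = [20; 1,3,1,1,1,3,1,40] (ℓ=8, even), read p_7/q_7
k=0  a_k=20  p_k/q_k = 20/1
k=1  a_k=1  p_k/q_k = 21/1
k=2  a_k=3  p_k/q_k = 83/4
…
k=6  a_k=3  p_k/q_k = 1060/51
k=7  a_k=1  p_k/q_k = 1351/65
(x₁, y₁) = (1351, 65);  1351² − 432·65² = 1 ✓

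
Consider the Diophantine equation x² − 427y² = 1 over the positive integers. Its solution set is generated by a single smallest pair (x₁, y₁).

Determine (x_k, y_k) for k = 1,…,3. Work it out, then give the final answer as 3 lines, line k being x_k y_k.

62 3
7687 372
953126 46125

√427 → a₀=20, period (1,1,1,40); ℓ=4 even so k=3
i=0: a=20 ⇒ p=20, q=1
…
i=2: a=1 ⇒ p=41, q=2
i=3: a=1 ⇒ p=62, q=3
fundamental: x₁=62, y₁=3  (since 3844 − 427·9 = 1)
(x_2, y_2) = (62·62 + 427·3·3, 62·3 + 3·62) = (7687, 372)
(x_3, y_3) = (62·7687 + 427·3·372, 62·372 + 3·7687) = (953126, 46125)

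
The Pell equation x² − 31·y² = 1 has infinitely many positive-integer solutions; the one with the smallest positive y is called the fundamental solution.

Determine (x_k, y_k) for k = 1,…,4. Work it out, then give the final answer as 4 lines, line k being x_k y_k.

1520 273
4620799 829920
14047227440 2522956527
42703566796801 7669787012160

√31 = [5; 1,1,3,5,3,1,1,10, …], period ℓ=8 (even) → k=7
a_0=5:  p_0=5·1+0=5,  q_0=5·0+1=1
a_1=1:  p_1=1·5+1=6,  q_1=1·1+0=1
…
a_3=3:  p_3=3·11+6=39,  q_3=3·2+1=7
a_4=5:  p_4=5·39+11=206,  q_4=5·7+2=37
a_5=3:  p_5=3·206+39=657,  q_5=3·37+7=118
a_6=1:  p_6=1·657+206=863,  q_6=1·118+37=155
a_7=1:  p_7=1·863+657=1520,  q_7=1·155+118=273
→ (1520, 273).  Check: 1520²=2310400, 31·273²=2310399, difference 1.
n=2: (1520,273)∘(1520,273) = (1520·1520+31·273·273, 1520·273+273·1520) = (4620799,829920)
n=3: (4620799,829920)∘(1520,273) = (1520·4620799+31·273·829920, 1520·829920+273·4620799) = (14047227440,2522956527)
n=4: (14047227440,2522956527)∘(1520,273) = (1520·14047227440+31·273·2522956527, 1520·2522956527+273·14047227440) = (42703566796801,7669787012160)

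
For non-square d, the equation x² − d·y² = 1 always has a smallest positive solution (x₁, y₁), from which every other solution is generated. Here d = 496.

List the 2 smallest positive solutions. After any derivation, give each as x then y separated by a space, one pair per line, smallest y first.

√496 → a₀=22, period (3,1,2,4,1,…,1,3,44); ℓ=16 even so k=15
k=0  a_k=22  p_k/q_k = 22/1
k=1  a_k=3  p_k/q_k = 67/3
k=2  a_k=1  p_k/q_k = 89/4
…
k=5  a_k=1  p_k/q_k = 1314/59
…
k=7  a_k=2  p_k/q_k = 6080/273
…
k=13  a_k=2  p_k/q_k = 863293/38763
k=14  a_k=1  p_k/q_k = 1252502/56239
k=15  a_k=3  p_k/q_k = 4620799/207480
(x₁, y₁) = (4620799, 207480);  4620799² − 496·207480² = 1 ✓
k=2:  x_2 = 4620799·4620799+496·207480·207480 = 42703566796801,  y_2 = 4620799·207480+207480·4620799 = 1917446753040

4620799 207480
42703566796801 1917446753040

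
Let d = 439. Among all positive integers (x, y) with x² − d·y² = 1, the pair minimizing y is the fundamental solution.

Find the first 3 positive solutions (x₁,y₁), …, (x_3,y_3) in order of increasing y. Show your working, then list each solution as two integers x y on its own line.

440 21
387199 18480
340734680 16262379

√439 = [20; 1,19,1,40, …], period ℓ=4 (even) → k=3
k=0  a_k=20  p_k/q_k = 20/1
k=1  a_k=1  p_k/q_k = 21/1
k=2  a_k=19  p_k/q_k = 419/20
k=3  a_k=1  p_k/q_k = 440/21
fundamental: x₁=440, y₁=21  (since 193600 − 439·441 = 1)
k=2:  x_2 = 440·440+439·21·21 = 387199,  y_2 = 440·21+21·440 = 18480
k=3:  x_3 = 440·387199+439·21·18480 = 340734680,  y_3 = 440·18480+21·387199 = 16262379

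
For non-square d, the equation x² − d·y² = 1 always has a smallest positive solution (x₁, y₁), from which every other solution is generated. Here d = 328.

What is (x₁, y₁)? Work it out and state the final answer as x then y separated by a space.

163 9

[18; 9,36] for √328; ℓ=2 ⇒ convergent index 1
i=0: a=18 ⇒ p=18, q=1
i=1: a=9 ⇒ p=163, q=9
fundamental: x₁=163, y₁=9  (since 26569 − 328·81 = 1)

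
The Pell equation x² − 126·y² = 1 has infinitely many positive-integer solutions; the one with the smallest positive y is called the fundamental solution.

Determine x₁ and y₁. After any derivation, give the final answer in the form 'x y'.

449 40

√126 → a₀=11, period (4,2,4,22); ℓ=4 even so k=3
a_0=11:  p_0=11·1+0=11,  q_0=11·0+1=1
a_1=4:  p_1=4·11+1=45,  q_1=4·1+0=4
a_2=2:  p_2=2·45+11=101,  q_2=2·4+1=9
a_3=4:  p_3=4·101+45=449,  q_3=4·9+4=40
→ (449, 40).  Check: 449²=201601, 126·40²=201600, difference 1.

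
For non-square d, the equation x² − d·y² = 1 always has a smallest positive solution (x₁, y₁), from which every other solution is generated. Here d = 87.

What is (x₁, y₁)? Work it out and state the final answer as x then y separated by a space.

28 3

[9; 3,18] for √87; ℓ=2 ⇒ convergent index 1
a_0=9:  p_0=9·1+0=9,  q_0=9·0+1=1
a_1=3:  p_1=3·9+1=28,  q_1=3·1+0=3
→ (28, 3).  Check: 28²=784, 87·3²=783, difference 1.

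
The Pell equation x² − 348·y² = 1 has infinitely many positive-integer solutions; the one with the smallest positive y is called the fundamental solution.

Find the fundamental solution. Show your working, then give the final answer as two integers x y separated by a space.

1567 84

[18; 1,1,1,8,1,1,1,36] for √348; ℓ=8 ⇒ convergent index 7
step 0: (18, 1)  from 18·(1,0) + (0,1)
step 1: (19, 1)  from 1·(18,1) + (1,0)
…
step 5: (541, 29)  from 1·(485,26) + (56,3)
step 6: (1026, 55)  from 1·(541,29) + (485,26)
step 7: (1567, 84)  from 1·(1026,55) + (541,29)
(x₁, y₁) = (1567, 84);  1567² − 348·84² = 1 ✓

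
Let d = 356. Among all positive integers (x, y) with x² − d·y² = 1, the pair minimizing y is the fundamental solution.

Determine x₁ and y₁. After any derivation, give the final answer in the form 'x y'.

500001 26500

[18; 1,6,1,1,2,…,6,1,36] for √356; ℓ=14 ⇒ convergent index 13
i=0: a=18 ⇒ p=18, q=1
i=1: a=1 ⇒ p=19, q=1
i=2: a=6 ⇒ p=132, q=7
…
i=4: a=1 ⇒ p=283, q=15
…
i=7: a=8 ⇒ p=8717, q=462
i=8: a=1 ⇒ p=9717, q=515
…
i=12: a=6 ⇒ p=433982, q=23001
i=13: a=1 ⇒ p=500001, q=26500
→ (500001, 26500).  Check: 500001²=250001000001, 356·26500²=250001000000, difference 1.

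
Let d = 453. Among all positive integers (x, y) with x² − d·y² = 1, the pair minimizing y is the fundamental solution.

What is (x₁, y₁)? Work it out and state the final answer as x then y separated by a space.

√453 → a₀=21, period (3,1,1,10,14,10,1,1,3,42); ℓ=10 even so k=9
step 0: (21, 1)  from 21·(1,0) + (0,1)
step 1: (64, 3)  from 3·(21,1) + (1,0)
step 2: (85, 4)  from 1·(64,3) + (21,1)
step 3: (149, 7)  from 1·(85,4) + (64,3)
step 4: (1575, 74)  from 10·(149,7) + (85,4)
step 5: (22199, 1043)  from 14·(1575,74) + (149,7)
…
step 7: (245764, 11547)  from 1·(223565,10504) + (22199,1043)
step 8: (469329, 22051)  from 1·(245764,11547) + (223565,10504)
step 9: (1653751, 77700)  from 3·(469329,22051) + (245764,11547)
fundamental: x₁=1653751, y₁=77700  (since 2734892370001 − 453·6037290000 = 1)

1653751 77700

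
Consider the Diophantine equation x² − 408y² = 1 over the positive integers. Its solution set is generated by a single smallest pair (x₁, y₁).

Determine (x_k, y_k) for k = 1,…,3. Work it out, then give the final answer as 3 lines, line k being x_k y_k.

d=408: √d = [20; 5,40] (ℓ=2, even), read p_1/q_1
i=0: a=20 ⇒ p=20, q=1
i=1: a=5 ⇒ p=101, q=5
(x₁, y₁) = (101, 5);  101² − 408·5² = 1 ✓
k=2:  x_2 = 101·101+408·5·5 = 20401,  y_2 = 101·5+5·101 = 1010
k=3:  x_3 = 101·20401+408·5·1010 = 4120901,  y_3 = 101·1010+5·20401 = 204015

101 5
20401 1010
4120901 204015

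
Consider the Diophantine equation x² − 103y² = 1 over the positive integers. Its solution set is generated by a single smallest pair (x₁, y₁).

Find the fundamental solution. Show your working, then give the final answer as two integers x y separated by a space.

227528 22419

d=103: √d = [10; 6,1,2,1,1,9,1,1,2,1,6,20] (ℓ=12, even), read p_11/q_11
k=0  a_k=10  p_k/q_k = 10/1
k=1  a_k=6  p_k/q_k = 61/6
…
k=3  a_k=2  p_k/q_k = 203/20
k=4  a_k=1  p_k/q_k = 274/27
k=5  a_k=1  p_k/q_k = 477/47
k=6  a_k=9  p_k/q_k = 4567/450
…
k=8  a_k=1  p_k/q_k = 9611/947
k=9  a_k=2  p_k/q_k = 24266/2391
k=10  a_k=1  p_k/q_k = 33877/3338
k=11  a_k=6  p_k/q_k = 227528/22419
→ (227528, 22419).  Check: 227528²=51768990784, 103·22419²=51768990783, difference 1.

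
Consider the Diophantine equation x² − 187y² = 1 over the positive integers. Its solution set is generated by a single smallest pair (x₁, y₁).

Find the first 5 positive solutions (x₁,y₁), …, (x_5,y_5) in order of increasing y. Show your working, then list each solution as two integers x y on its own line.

1682 123
5658247 413772
19034341226 1391928885
64031518226017 4682448355368
215402008277979962 15751754875529067

√187 → a₀=13, period (1,2,13,2,1,26); ℓ=6 even so k=5
step 0: (13, 1)  from 13·(1,0) + (0,1)
…
step 2: (41, 3)  from 2·(14,1) + (13,1)
…
step 4: (1135, 83)  from 2·(547,40) + (41,3)
step 5: (1682, 123)  from 1·(1135,83) + (547,40)
→ (1682, 123).  Check: 1682²=2829124, 187·123²=2829123, difference 1.
n=2: (1682,123)∘(1682,123) = (1682·1682+187·123·123, 1682·123+123·1682) = (5658247,413772)
n=3: (5658247,413772)∘(1682,123) = (1682·5658247+187·123·413772, 1682·413772+123·5658247) = (19034341226,1391928885)
n=4: (19034341226,1391928885)∘(1682,123) = (1682·19034341226+187·123·1391928885, 1682·1391928885+123·19034341226) = (64031518226017,4682448355368)
n=5: (64031518226017,4682448355368)∘(1682,123) = (1682·64031518226017+187·123·4682448355368, 1682·4682448355368+123·64031518226017) = (215402008277979962,15751754875529067)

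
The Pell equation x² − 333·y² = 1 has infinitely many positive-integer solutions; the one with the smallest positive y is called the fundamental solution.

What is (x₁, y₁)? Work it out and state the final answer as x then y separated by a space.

73 4

√333 = [18; 4,36, …], period ℓ=2 (even) → k=1
i=0: a=18 ⇒ p=18, q=1
i=1: a=4 ⇒ p=73, q=4
fundamental: x₁=73, y₁=4  (since 5329 − 333·16 = 1)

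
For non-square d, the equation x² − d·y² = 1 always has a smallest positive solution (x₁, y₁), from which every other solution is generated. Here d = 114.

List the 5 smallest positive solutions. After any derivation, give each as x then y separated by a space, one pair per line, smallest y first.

[10; 1,2,10,2,1,20] for √114; ℓ=6 ⇒ convergent index 5
step 0: (10, 1)  from 10·(1,0) + (0,1)
…
step 2: (32, 3)  from 2·(11,1) + (10,1)
…
step 4: (694, 65)  from 2·(331,31) + (32,3)
step 5: (1025, 96)  from 1·(694,65) + (331,31)
(x₁, y₁) = (1025, 96);  1025² − 114·96² = 1 ✓
(1025+96√114)^2 = 2101249 + 196800√114
(1025+96√114)^3 = 4307559425 + 403439904√114
(1025+96√114)^4 = 8830494720001 + 827051606400√114
(1025+96√114)^5 = 18102509868442625 + 1695455389680096√114

1025 96
2101249 196800
4307559425 403439904
8830494720001 827051606400
18102509868442625 1695455389680096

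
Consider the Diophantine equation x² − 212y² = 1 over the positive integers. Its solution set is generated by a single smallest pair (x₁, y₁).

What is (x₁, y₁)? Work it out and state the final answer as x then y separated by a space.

66249 4550

[14; 1,1,3,1,1,…,1,1,28] for √212; ℓ=14 ⇒ convergent index 13
step 0: (14, 1)  from 14·(1,0) + (0,1)
…
step 7: (2417, 166)  from 6·(364,25) + (233,16)
step 8: (2781, 191)  from 1·(2417,166) + (364,25)
step 9: (5198, 357)  from 1·(2781,191) + (2417,166)
step 10: (7979, 548)  from 1·(5198,357) + (2781,191)
step 11: (29135, 2001)  from 3·(7979,548) + (5198,357)
step 12: (37114, 2549)  from 1·(29135,2001) + (7979,548)
step 13: (66249, 4550)  from 1·(37114,2549) + (29135,2001)
→ (66249, 4550).  Check: 66249²=4388930001, 212·4550²=4388930000, difference 1.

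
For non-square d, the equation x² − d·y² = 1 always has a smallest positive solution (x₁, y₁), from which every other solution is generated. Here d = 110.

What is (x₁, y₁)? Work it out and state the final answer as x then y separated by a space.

d=110: √d = [10; 2,20] (ℓ=2, even), read p_1/q_1
k=0  a_k=10  p_k/q_k = 10/1
k=1  a_k=2  p_k/q_k = 21/2
→ (21, 2).  Check: 21²=441, 110·2²=440, difference 1.

21 2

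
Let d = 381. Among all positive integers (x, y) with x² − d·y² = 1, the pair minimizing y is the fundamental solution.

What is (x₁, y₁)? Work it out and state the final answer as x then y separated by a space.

d=381: √d = [19; 1,1,12,1,1,38] (ℓ=6, even), read p_5/q_5
k=0  a_k=19  p_k/q_k = 19/1
…
k=4  a_k=1  p_k/q_k = 527/27
k=5  a_k=1  p_k/q_k = 1015/52
(x₁, y₁) = (1015, 52);  1015² − 381·52² = 1 ✓

1015 52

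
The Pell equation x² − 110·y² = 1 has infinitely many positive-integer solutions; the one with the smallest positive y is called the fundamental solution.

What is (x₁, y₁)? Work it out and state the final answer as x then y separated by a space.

[10; 2,20] for √110; ℓ=2 ⇒ convergent index 1
i=0: a=10 ⇒ p=10, q=1
i=1: a=2 ⇒ p=21, q=2
fundamental: x₁=21, y₁=2  (since 441 − 110·4 = 1)

21 2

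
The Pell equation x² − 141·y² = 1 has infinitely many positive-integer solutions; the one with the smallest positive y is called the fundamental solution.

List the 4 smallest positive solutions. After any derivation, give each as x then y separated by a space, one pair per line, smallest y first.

95 8
18049 1520
3429215 288792
651532801 54868960

√141 = [11; 1,6,1,22, …], period ℓ=4 (even) → k=3
step 0: (11, 1)  from 11·(1,0) + (0,1)
…
step 2: (83, 7)  from 6·(12,1) + (11,1)
step 3: (95, 8)  from 1·(83,7) + (12,1)
→ (95, 8).  Check: 95²=9025, 141·8²=9024, difference 1.
n=2: (95,8)∘(95,8) = (95·95+141·8·8, 95·8+8·95) = (18049,1520)
n=3: (18049,1520)∘(95,8) = (95·18049+141·8·1520, 95·1520+8·18049) = (3429215,288792)
n=4: (3429215,288792)∘(95,8) = (95·3429215+141·8·288792, 95·288792+8·3429215) = (651532801,54868960)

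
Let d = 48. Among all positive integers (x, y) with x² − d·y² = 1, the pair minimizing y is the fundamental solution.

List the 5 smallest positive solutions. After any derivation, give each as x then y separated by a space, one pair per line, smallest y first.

7 1
97 14
1351 195
18817 2716
262087 37829

√48 → a₀=6, period (1,12); ℓ=2 even so k=1
i=0: a=6 ⇒ p=6, q=1
i=1: a=1 ⇒ p=7, q=1
→ (7, 1).  Check: 7²=49, 48·1²=48, difference 1.
n=2: (7,1)∘(7,1) = (7·7+48·1·1, 7·1+1·7) = (97,14)
n=3: (97,14)∘(7,1) = (7·97+48·1·14, 7·14+1·97) = (1351,195)
n=4: (1351,195)∘(7,1) = (7·1351+48·1·195, 7·195+1·1351) = (18817,2716)
n=5: (18817,2716)∘(7,1) = (7·18817+48·1·2716, 7·2716+1·18817) = (262087,37829)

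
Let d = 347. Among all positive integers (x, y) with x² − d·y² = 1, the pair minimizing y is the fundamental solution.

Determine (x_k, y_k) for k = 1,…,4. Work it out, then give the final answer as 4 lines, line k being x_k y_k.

641602 34443
823306252807 44197395372
1056469876826312026 56714274530897445
1355666371822207590758497 72775983935101527618408

√347 = [18; 1,1,1,2,4,…,1,1,36, …], period ℓ=14 (even) → k=13
k=0  a_k=18  p_k/q_k = 18/1
…
k=2  a_k=1  p_k/q_k = 37/2
k=3  a_k=1  p_k/q_k = 56/3
k=4  a_k=2  p_k/q_k = 149/8
k=5  a_k=4  p_k/q_k = 652/35
…
k=7  a_k=17  p_k/q_k = 14269/766
k=8  a_k=1  p_k/q_k = 15070/809
…
k=11  a_k=1  p_k/q_k = 238717/12815
k=12  a_k=1  p_k/q_k = 402885/21628
k=13  a_k=1  p_k/q_k = 641602/34443
fundamental: x₁=641602, y₁=34443  (since 411653126404 − 347·1186320249 = 1)
(641602+34443√347)^2 = 823306252807 + 44197395372√347
(641602+34443√347)^3 = 1056469876826312026 + 56714274530897445√347
(641602+34443√347)^4 = 1355666371822207590758497 + 72775983935101527618408√347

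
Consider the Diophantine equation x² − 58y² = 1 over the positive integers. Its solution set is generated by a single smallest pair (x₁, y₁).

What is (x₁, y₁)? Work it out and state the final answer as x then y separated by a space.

[7; 1,1,1,1,1,1,14] for √58; ℓ=7 ⇒ convergent index 13
i=0: a=7 ⇒ p=7, q=1
i=1: a=1 ⇒ p=8, q=1
i=2: a=1 ⇒ p=15, q=2
i=3: a=1 ⇒ p=23, q=3
i=4: a=1 ⇒ p=38, q=5
i=5: a=1 ⇒ p=61, q=8
i=6: a=1 ⇒ p=99, q=13
i=7: a=14 ⇒ p=1447, q=190
i=8: a=1 ⇒ p=1546, q=203
i=9: a=1 ⇒ p=2993, q=393
…
i=11: a=1 ⇒ p=7532, q=989
i=12: a=1 ⇒ p=12071, q=1585
i=13: a=1 ⇒ p=19603, q=2574
fundamental: x₁=19603, y₁=2574  (since 384277609 − 58·6625476 = 1)

19603 2574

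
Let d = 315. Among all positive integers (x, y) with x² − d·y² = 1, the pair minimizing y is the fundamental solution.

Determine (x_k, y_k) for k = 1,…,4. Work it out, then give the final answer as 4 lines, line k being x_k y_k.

√315 = [17; 1,2,1,34, …], period ℓ=4 (even) → k=3
i=0: a=17 ⇒ p=17, q=1
i=1: a=1 ⇒ p=18, q=1
i=2: a=2 ⇒ p=53, q=3
i=3: a=1 ⇒ p=71, q=4
fundamental: x₁=71, y₁=4  (since 5041 − 315·16 = 1)
(x_2, y_2) = (71·71 + 315·4·4, 71·4 + 4·71) = (10081, 568)
(x_3, y_3) = (71·10081 + 315·4·568, 71·568 + 4·10081) = (1431431, 80652)
(x_4, y_4) = (71·1431431 + 315·4·80652, 71·80652 + 4·1431431) = (203253121, 11452016)

71 4
10081 568
1431431 80652
203253121 11452016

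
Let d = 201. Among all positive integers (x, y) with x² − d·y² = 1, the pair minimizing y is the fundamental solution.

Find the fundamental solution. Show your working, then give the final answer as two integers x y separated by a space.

515095 36332

√201 = [14; 5,1,1,1,2,…,1,5,28, …], period ℓ=14 (even) → k=13
a_0=14:  p_0=14·1+0=14,  q_0=14·0+1=1
a_1=5:  p_1=5·14+1=71,  q_1=5·1+0=5
a_2=1:  p_2=1·71+14=85,  q_2=1·5+1=6
a_3=1:  p_3=1·85+71=156,  q_3=1·6+5=11
a_4=1:  p_4=1·156+85=241,  q_4=1·11+6=17
a_5=2:  p_5=2·241+156=638,  q_5=2·17+11=45
a_6=1:  p_6=1·638+241=879,  q_6=1·45+17=62
a_7=8:  p_7=8·879+638=7670,  q_7=8·62+45=541
a_8=1:  p_8=1·7670+879=8549,  q_8=1·541+62=603
…
a_12=1:  p_12=1·58085+33317=91402,  q_12=1·4097+2350=6447
a_13=5:  p_13=5·91402+58085=515095,  q_13=5·6447+4097=36332
fundamental: x₁=515095, y₁=36332  (since 265322859025 − 201·1320014224 = 1)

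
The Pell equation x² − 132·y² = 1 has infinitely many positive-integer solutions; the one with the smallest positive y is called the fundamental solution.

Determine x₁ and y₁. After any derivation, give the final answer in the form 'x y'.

23 2

[11; 2,22] for √132; ℓ=2 ⇒ convergent index 1
i=0: a=11 ⇒ p=11, q=1
i=1: a=2 ⇒ p=23, q=2
fundamental: x₁=23, y₁=2  (since 529 − 132·4 = 1)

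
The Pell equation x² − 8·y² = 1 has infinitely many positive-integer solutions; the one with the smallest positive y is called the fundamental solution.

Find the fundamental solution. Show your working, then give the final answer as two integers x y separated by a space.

√8 → a₀=2, period (1,4); ℓ=2 even so k=1
i=0: a=2 ⇒ p=2, q=1
i=1: a=1 ⇒ p=3, q=1
fundamental: x₁=3, y₁=1  (since 9 − 8·1 = 1)

3 1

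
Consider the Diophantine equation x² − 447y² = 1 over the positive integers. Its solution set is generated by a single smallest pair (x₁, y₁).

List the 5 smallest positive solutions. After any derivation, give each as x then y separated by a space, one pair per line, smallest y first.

148 7
43807 2072
12966724 613305
3838106497 181536208
1136066556388 53734104263

[21; 7,42] for √447; ℓ=2 ⇒ convergent index 1
a_0=21:  p_0=21·1+0=21,  q_0=21·0+1=1
a_1=7:  p_1=7·21+1=148,  q_1=7·1+0=7
→ (148, 7).  Check: 148²=21904, 447·7²=21903, difference 1.
(148+7√447)^2 = 43807 + 2072√447
(148+7√447)^3 = 12966724 + 613305√447
(148+7√447)^4 = 3838106497 + 181536208√447
(148+7√447)^5 = 1136066556388 + 53734104263√447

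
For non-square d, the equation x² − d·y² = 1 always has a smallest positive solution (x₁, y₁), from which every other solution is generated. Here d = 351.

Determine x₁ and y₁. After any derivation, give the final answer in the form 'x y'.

[18; 1,2,1,3,2,2,2,3,1,2,1,36] for √351; ℓ=12 ⇒ convergent index 11
k=0  a_k=18  p_k/q_k = 18/1
k=1  a_k=1  p_k/q_k = 19/1
…
k=3  a_k=1  p_k/q_k = 75/4
k=4  a_k=3  p_k/q_k = 281/15
…
k=6  a_k=2  p_k/q_k = 1555/83
…
k=9  a_k=1  p_k/q_k = 16543/883
k=10  a_k=2  p_k/q_k = 45882/2449
k=11  a_k=1  p_k/q_k = 62425/3332
(x₁, y₁) = (62425, 3332);  62425² − 351·3332² = 1 ✓

62425 3332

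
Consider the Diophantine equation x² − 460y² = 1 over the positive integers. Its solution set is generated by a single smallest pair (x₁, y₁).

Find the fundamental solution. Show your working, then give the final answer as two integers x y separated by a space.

√460 = [21; 2,4,3,1,2,10,2,1,3,4,2,42, …], period ℓ=12 (even) → k=11
i=0: a=21 ⇒ p=21, q=1
i=1: a=2 ⇒ p=43, q=2
i=2: a=4 ⇒ p=193, q=9
i=3: a=3 ⇒ p=622, q=29
i=4: a=1 ⇒ p=815, q=38
i=5: a=2 ⇒ p=2252, q=105
i=6: a=10 ⇒ p=23335, q=1088
i=7: a=2 ⇒ p=48922, q=2281
…
i=9: a=3 ⇒ p=265693, q=12388
i=10: a=4 ⇒ p=1135029, q=52921
i=11: a=2 ⇒ p=2535751, q=118230
(x₁, y₁) = (2535751, 118230);  2535751² − 460·118230² = 1 ✓

2535751 118230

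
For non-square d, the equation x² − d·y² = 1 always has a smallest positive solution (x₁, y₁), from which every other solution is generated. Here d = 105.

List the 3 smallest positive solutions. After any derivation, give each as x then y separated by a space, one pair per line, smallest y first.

[10; 4,20] for √105; ℓ=2 ⇒ convergent index 1
k=0  a_k=10  p_k/q_k = 10/1
k=1  a_k=4  p_k/q_k = 41/4
→ (41, 4).  Check: 41²=1681, 105·4²=1680, difference 1.
n=2: (41,4)∘(41,4) = (41·41+105·4·4, 41·4+4·41) = (3361,328)
n=3: (3361,328)∘(41,4) = (41·3361+105·4·328, 41·328+4·3361) = (275561,26892)

41 4
3361 328
275561 26892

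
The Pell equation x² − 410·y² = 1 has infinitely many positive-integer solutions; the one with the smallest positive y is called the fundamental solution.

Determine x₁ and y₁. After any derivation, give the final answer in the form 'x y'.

81 4

√410 → a₀=20, period (4,40); ℓ=2 even so k=1
a_0=20:  p_0=20·1+0=20,  q_0=20·0+1=1
a_1=4:  p_1=4·20+1=81,  q_1=4·1+0=4
→ (81, 4).  Check: 81²=6561, 410·4²=6560, difference 1.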